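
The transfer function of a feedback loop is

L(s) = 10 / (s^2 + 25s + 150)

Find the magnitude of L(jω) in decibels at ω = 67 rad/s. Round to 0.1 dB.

Substitute s = j67:
Numerator: 10 = 10 + j0
Denominator: (j67)^2 + 25(j67) + 150 = -4339 + j1675
|N| = √(10² + 0²) ≈ 10, ∠N ≈ 0.00°
|D| = √(4339² + 1675²) ≈ 4651.1, ∠D ≈ 158.89°
|L| = 10 / 4651.1 ≈ 0.00215
Gain = 20 log₁₀(0.00215) ≈ -53.35 dB

-53.4 dB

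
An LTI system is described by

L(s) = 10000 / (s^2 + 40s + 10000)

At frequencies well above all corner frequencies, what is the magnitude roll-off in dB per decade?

Each pole contributes −20 dB/decade at high frequency; each zero contributes +20 dB/decade.
Net: 0 zero(s) − 2 pole(s) → -40 dB/decade.

-40 dB/decade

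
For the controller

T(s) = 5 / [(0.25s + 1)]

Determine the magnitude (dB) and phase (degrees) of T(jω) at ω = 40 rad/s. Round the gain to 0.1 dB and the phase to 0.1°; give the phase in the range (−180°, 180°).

-6.1 dB, -84.3°

At ω = 40 rad/s:
pole (1 + j40·0.25) = 1 + j10 → |·| ≈ 10.05, ∠ ≈ 84.29°
|T| = 5 · 1 / (10.05) ≈ 0.49751
Gain = 20 log₁₀(0.49751) ≈ -6.06 dB
∠T = (0°) − (84.29°) = -84.29°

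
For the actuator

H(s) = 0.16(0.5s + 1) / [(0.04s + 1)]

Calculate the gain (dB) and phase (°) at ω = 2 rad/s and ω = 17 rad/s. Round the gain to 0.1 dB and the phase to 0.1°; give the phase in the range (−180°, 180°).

At ω = 2 rad/s:
zero (1 + j2·0.5) = 1 + j1 → |·| ≈ 1.4142, ∠ ≈ 45.00°
pole (1 + j2·0.04) = 1 + j0.08 → |·| ≈ 1.0032, ∠ ≈ 4.57°
|H| = 0.16 · 1.4142 / (1.0032) ≈ 0.22555
Gain = 20 log₁₀(0.22555) ≈ -12.94 dB
∠H = (45.00°) − (4.57°) = 40.43°

At ω = 17 rad/s:
zero (1 + j17·0.5) = 1 + j8.5 → |·| ≈ 8.5586, ∠ ≈ 83.29°
pole (1 + j17·0.04) = 1 + j0.68 → |·| ≈ 1.2093, ∠ ≈ 34.22°
|H| = 0.16 · 8.5586 / (1.2093) ≈ 1.1324
Gain = 20 log₁₀(1.1324) ≈ 1.08 dB
∠H = (83.29°) − (34.22°) = 49.07°

ω = 2: -12.9 dB, 40.4°; ω = 17: 1.1 dB, 49.1°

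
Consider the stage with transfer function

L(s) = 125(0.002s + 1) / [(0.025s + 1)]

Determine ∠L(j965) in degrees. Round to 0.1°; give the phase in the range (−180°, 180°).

At ω = 965 rad/s:
zero (1 + j965·0.002) = 1 + j1.93 → |·| ≈ 2.1737, ∠ ≈ 62.61°
pole (1 + j965·0.025) = 1 + j24.125 → |·| ≈ 24.146, ∠ ≈ 87.63°
∠L = (62.61°) − (87.63°) = -25.02°

-25.0°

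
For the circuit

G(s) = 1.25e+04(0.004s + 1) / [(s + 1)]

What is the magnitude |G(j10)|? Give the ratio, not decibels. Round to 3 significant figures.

1.24e+03

At ω = 10 rad/s:
zero (1 + j10·0.004) = 1 + j0.04 → |·| ≈ 1.0008, ∠ ≈ 2.29°
pole (1 + j10·1) = 1 + j10 → |·| ≈ 10.05, ∠ ≈ 84.29°
|G| = 1.25e+04 · 1.0008 / (10.05) ≈ 1244.8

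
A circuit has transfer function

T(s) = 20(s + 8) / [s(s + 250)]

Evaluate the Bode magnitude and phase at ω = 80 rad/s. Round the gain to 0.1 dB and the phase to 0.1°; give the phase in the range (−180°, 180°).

At s = jω = j80:
zero (s+8): 8 + j80 → |·| = √(8²+80²) = √6464 ≈ 80.399, ∠ = arctan(80/8) ≈ 84.29°
pole (s+250): 250 + j80 → |·| = √(250²+80²) = √68900 ≈ 262.49, ∠ = arctan(80/250) ≈ 17.74°
pole at origin: |s| = 80, ∠ = 90.00° (in denominator)
|T| = 20 · 80.399 / 20999 ≈ 0.076574
Gain = 20 log₁₀(0.076574) ≈ -22.32 dB
∠T = 84.29° − 107.74° = -23.45°

-22.3 dB, -23.5°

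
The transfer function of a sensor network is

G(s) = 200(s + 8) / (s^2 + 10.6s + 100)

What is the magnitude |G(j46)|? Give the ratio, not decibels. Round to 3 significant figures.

At s = jω = j46:
zero (s+8): 8 + j46 → |·| = √(8²+46²) = √2180 ≈ 46.69, ∠ = arctan(46/8) ≈ 80.13°
quadratic: (j46)² + 10.6·j46 + 100 = -2016 + j487.6 → |·| ≈ 2074.1, ∠ ≈ 166.40°
|G| = 200 · 46.69 / 2074.1 ≈ 4.5022

4.50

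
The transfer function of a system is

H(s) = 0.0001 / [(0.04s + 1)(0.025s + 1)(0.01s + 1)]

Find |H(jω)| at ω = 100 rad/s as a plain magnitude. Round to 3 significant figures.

6.37e-06

At ω = 100 rad/s:
pole (1 + j100·0.04) = 1 + j4 → |·| ≈ 4.1231, ∠ ≈ 75.96°
pole (1 + j100·0.025) = 1 + j2.5 → |·| ≈ 2.6926, ∠ ≈ 68.20°
pole (1 + j100·0.01) = 1 + j1 → |·| ≈ 1.4142, ∠ ≈ 45.00°
|H| = 0.0001 · 1 / (4.1231 · 2.6926 · 1.4142) ≈ 6.3693e-06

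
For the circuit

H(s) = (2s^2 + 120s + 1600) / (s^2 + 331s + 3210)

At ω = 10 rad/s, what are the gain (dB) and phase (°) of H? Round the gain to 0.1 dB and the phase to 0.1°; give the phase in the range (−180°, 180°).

-7.8 dB, -6.2°

Substitute s = j10:
Numerator: 2(j10)^2 + 120(j10) + 1600 = 1400 + j1200
Denominator: (j10)^2 + 331(j10) + 3210 = 3110 + j3310
|N| = √(1400² + 1200²) ≈ 1843.9, ∠N ≈ 40.60°
|D| = √(3110² + 3310²) ≈ 4541.8, ∠D ≈ 46.78°
|H| = 1843.9 / 4541.8 ≈ 0.40598
Gain = 20 log₁₀(0.40598) ≈ -7.83 dB
∠H = 40.60° − 46.78° = -6.18°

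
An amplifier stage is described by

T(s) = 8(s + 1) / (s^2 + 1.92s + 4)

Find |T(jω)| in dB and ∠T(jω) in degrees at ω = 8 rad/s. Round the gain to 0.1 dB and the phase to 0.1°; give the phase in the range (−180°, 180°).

0.4 dB, -82.8°

At s = jω = j8:
zero (s+1): 1 + j8 → |·| = √(1²+8²) = √65 ≈ 8.0623, ∠ = arctan(8/1) ≈ 82.87°
quadratic: (j8)² + 1.92·j8 + 4 = -60 + j15.36 → |·| ≈ 61.935, ∠ ≈ 165.64°
|T| = 8 · 8.0623 / 61.935 ≈ 1.0414
Gain = 20 log₁₀(1.0414) ≈ 0.35 dB
∠T = 82.87° − 165.64° = -82.77°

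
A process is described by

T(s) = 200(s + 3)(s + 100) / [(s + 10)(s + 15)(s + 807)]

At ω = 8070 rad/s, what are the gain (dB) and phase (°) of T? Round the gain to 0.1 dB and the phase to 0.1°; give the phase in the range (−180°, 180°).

-32.2 dB, -84.8°

At s = jω = j8070:
zero (s+3): 3 + j8070 → |·| = √(3²+8070²) = √65124909 ≈ 8070, ∠ = arctan(8070/3) ≈ 89.98°
zero (s+100): 100 + j8070 → |·| = √(100²+8070²) = √65134900 ≈ 8070.6, ∠ = arctan(8070/100) ≈ 89.29°
pole (s+10): 10 + j8070 → |·| = √(10²+8070²) = √65125000 ≈ 8070, ∠ = arctan(8070/10) ≈ 89.93°
pole (s+15): 15 + j8070 → |·| = √(15²+8070²) = √65125125 ≈ 8070, ∠ = arctan(8070/15) ≈ 89.89°
pole (s+807): 807 + j8070 → |·| = √(807²+8070²) = √65776149 ≈ 8110.2, ∠ = arctan(8070/807) ≈ 84.29°
|T| = 200 · 6.513e+07 / 5.2818e+11 ≈ 0.024662
Gain = 20 log₁₀(0.024662) ≈ -32.16 dB
∠T = 179.27° − 264.11° = -84.84°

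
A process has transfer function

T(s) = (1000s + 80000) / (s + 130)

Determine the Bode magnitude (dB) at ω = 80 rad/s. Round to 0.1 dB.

57.4 dB

Substitute s = j80:
Numerator: 1000(j80) + 80000 = 80000 + j80000
Denominator: (j80) + 130 = 130 + j80
|N| = √(80000² + 80000²) ≈ 1.1314e+05, ∠N ≈ 45.00°
|D| = √(130² + 80²) ≈ 152.64, ∠D ≈ 31.61°
|T| = 1.1314e+05 / 152.64 ≈ 741.22
Gain = 20 log₁₀(741.22) ≈ 57.40 dB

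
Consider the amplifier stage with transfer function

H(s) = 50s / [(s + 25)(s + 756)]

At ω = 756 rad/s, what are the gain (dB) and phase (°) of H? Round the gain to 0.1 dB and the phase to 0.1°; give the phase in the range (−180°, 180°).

-26.6 dB, -43.1°

At s = jω = j756:
zero at origin: s = j756 → |·| = 756, ∠ = 90.00°
pole (s+25): 25 + j756 → |·| = √(25²+756²) = √572161 ≈ 756.41, ∠ = arctan(756/25) ≈ 88.11°
pole (s+756): 756 + j756 → |·| = √(756²+756²) = √1143072 ≈ 1069.1, ∠ = arctan(756/756) ≈ 45.00°
|H| = 50 · 756 / 8.0868e+05 ≈ 0.046743
Gain = 20 log₁₀(0.046743) ≈ -26.61 dB
∠H = 90.00° − 133.11° = -43.11°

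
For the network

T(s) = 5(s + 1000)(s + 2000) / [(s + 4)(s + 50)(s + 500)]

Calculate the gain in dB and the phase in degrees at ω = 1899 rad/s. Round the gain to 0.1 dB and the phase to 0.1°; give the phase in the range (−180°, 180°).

At s = jω = j1899:
zero (s+1000): 1000 + j1899 → |·| = √(1000²+1899²) = √4606201 ≈ 2146.2, ∠ = arctan(1899/1000) ≈ 62.23°
zero (s+2000): 2000 + j1899 → |·| = √(2000²+1899²) = √7606201 ≈ 2757.9, ∠ = arctan(1899/2000) ≈ 43.52°
pole (s+4): 4 + j1899 → |·| = √(4²+1899²) = √3606217 ≈ 1899, ∠ = arctan(1899/4) ≈ 89.88°
pole (s+50): 50 + j1899 → |·| = √(50²+1899²) = √3608701 ≈ 1899.7, ∠ = arctan(1899/50) ≈ 88.49°
pole (s+500): 500 + j1899 → |·| = √(500²+1899²) = √3856201 ≈ 1963.7, ∠ = arctan(1899/500) ≈ 75.25°
|T| = 5 · 5.919e+06 / 7.0841e+09 ≈ 0.0041777
Gain = 20 log₁₀(0.0041777) ≈ -47.58 dB
∠T = 105.75° − 253.62° = -147.87°

-47.6 dB, -147.9°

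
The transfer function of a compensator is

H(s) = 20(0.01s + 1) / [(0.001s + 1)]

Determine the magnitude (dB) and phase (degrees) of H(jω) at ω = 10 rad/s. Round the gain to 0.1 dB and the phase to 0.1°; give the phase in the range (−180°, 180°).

26.1 dB, 5.1°

At ω = 10 rad/s:
zero (1 + j10·0.01) = 1 + j0.1 → |·| ≈ 1.005, ∠ ≈ 5.71°
pole (1 + j10·0.001) = 1 + j0.01 → |·| ≈ 1, ∠ ≈ 0.57°
|H| = 20 · 1.005 / (1) ≈ 20.1
Gain = 20 log₁₀(20.1) ≈ 26.06 dB
∠H = (5.71°) − (0.57°) = 5.14°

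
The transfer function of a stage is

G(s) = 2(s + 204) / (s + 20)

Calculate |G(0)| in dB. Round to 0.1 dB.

G(0) = 2·204 / (20) = 20.4
20 log₁₀(20.4) ≈ 26.19 dB

26.2 dB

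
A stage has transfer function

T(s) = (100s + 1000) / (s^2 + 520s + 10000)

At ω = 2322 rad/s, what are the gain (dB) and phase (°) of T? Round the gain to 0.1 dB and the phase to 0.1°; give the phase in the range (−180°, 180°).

-27.5 dB, -77.6°

Substitute s = j2322:
Numerator: 100(j2322) + 1000 = 1000 + j232200
Denominator: (j2322)^2 + 520(j2322) + 10000 = -5381684 + j1207440
|N| = √(1000² + 232200²) ≈ 2.322e+05, ∠N ≈ 89.75°
|D| = √(5381684² + 1207440²) ≈ 5.5155e+06, ∠D ≈ 167.35°
|T| = 2.322e+05 / 5.5155e+06 ≈ 0.0421
Gain = 20 log₁₀(0.0421) ≈ -27.51 dB
∠T = 89.75° − 167.35° = -77.60°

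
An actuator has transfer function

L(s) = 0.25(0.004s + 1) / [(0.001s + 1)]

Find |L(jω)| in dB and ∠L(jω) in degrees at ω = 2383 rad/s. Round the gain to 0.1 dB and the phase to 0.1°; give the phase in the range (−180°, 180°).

At ω = 2383 rad/s:
zero (1 + j2383·0.004) = 1 + j9.532 → |·| ≈ 9.5843, ∠ ≈ 84.01°
pole (1 + j2383·0.001) = 1 + j2.383 → |·| ≈ 2.5843, ∠ ≈ 67.24°
|L| = 0.25 · 9.5843 / (2.5843) ≈ 0.92717
Gain = 20 log₁₀(0.92717) ≈ -0.66 dB
∠L = (84.01°) − (67.24°) = 16.77°

-0.7 dB, 16.8°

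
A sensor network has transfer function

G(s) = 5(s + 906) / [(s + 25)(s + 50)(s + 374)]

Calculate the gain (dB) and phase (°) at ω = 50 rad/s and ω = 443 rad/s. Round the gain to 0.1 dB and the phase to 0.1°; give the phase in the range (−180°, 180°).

ω = 50: -50.3 dB, -112.9°; ω = 443: -87.1 dB, 165.9°

At s = jω = j50:
zero (s+906): 906 + j50 → |·| = √(906²+50²) = √823336 ≈ 907.38, ∠ = arctan(50/906) ≈ 3.16°
pole (s+25): 25 + j50 → |·| = √(25²+50²) = √3125 ≈ 55.902, ∠ = arctan(50/25) ≈ 63.43°
pole (s+50): 50 + j50 → |·| = √(50²+50²) = √5000 ≈ 70.711, ∠ = arctan(50/50) ≈ 45.00°
pole (s+374): 374 + j50 → |·| = √(374²+50²) = √142376 ≈ 377.33, ∠ = arctan(50/374) ≈ 7.61°
|G| = 5 · 907.38 / 1.4915e+06 ≈ 0.0030418
Gain = 20 log₁₀(0.0030418) ≈ -50.34 dB
∠G = 3.16° − 116.04° = -112.88°

At s = jω = j443:
zero (s+906): 906 + j443 → |·| = √(906²+443²) = √1017085 ≈ 1008.5, ∠ = arctan(443/906) ≈ 26.06°
pole (s+25): 25 + j443 → |·| = √(25²+443²) = √196874 ≈ 443.7, ∠ = arctan(443/25) ≈ 86.77°
pole (s+50): 50 + j443 → |·| = √(50²+443²) = √198749 ≈ 445.81, ∠ = arctan(443/50) ≈ 83.56°
pole (s+374): 374 + j443 → |·| = √(374²+443²) = √336125 ≈ 579.76, ∠ = arctan(443/374) ≈ 49.83°
|G| = 5 · 1008.5 / 1.1468e+08 ≈ 4.397e-05
Gain = 20 log₁₀(4.397e-05) ≈ -87.14 dB
∠G = 26.06° − 220.16° = -194.10° ≡ 165.90° (principal value)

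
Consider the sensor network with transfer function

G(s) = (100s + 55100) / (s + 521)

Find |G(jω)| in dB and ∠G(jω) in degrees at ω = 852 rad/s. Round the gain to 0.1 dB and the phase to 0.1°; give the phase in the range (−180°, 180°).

Substitute s = j852:
Numerator: 100(j852) + 55100 = 55100 + j85200
Denominator: (j852) + 521 = 521 + j852
|N| = √(55100² + 85200²) ≈ 1.0146e+05, ∠N ≈ 57.11°
|D| = √(521² + 852²) ≈ 998.67, ∠D ≈ 58.55°
|G| = 1.0146e+05 / 998.67 ≈ 101.6
Gain = 20 log₁₀(101.6) ≈ 40.14 dB
∠G = 57.11° − 58.55° = -1.44°

40.1 dB, -1.4°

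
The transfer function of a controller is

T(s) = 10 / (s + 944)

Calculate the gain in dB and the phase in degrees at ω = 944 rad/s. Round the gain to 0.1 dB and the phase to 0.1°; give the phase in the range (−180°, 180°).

Substitute s = j944:
Numerator: 10 = 10 + j0
Denominator: (j944) + 944 = 944 + j944
|N| = √(10² + 0²) ≈ 10, ∠N ≈ 0.00°
|D| = √(944² + 944²) ≈ 1335, ∠D ≈ 45.00°
|T| = 10 / 1335 ≈ 0.0074906
Gain = 20 log₁₀(0.0074906) ≈ -42.51 dB
∠T = 0.00° − 45.00° = -45.00°

-42.5 dB, -45.0°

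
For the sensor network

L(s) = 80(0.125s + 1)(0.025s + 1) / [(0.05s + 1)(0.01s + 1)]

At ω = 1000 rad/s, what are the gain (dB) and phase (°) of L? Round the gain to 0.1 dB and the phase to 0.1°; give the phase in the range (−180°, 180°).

At ω = 1000 rad/s:
zero (1 + j1000·0.125) = 1 + j125 → |·| ≈ 125, ∠ ≈ 89.54°
zero (1 + j1000·0.025) = 1 + j25 → |·| ≈ 25.02, ∠ ≈ 87.71°
pole (1 + j1000·0.05) = 1 + j50 → |·| ≈ 50.01, ∠ ≈ 88.85°
pole (1 + j1000·0.01) = 1 + j10 → |·| ≈ 10.05, ∠ ≈ 84.29°
|L| = 80 · 125 · 25.02 / (50.01 · 10.05) ≈ 497.81
Gain = 20 log₁₀(497.81) ≈ 53.94 dB
∠L = (89.54° + 87.71°) − (88.85° + 84.29°) = 4.11°

53.9 dB, 4.1°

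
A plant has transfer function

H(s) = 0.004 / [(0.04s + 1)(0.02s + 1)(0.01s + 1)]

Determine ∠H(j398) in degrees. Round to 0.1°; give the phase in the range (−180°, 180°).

At ω = 398 rad/s:
pole (1 + j398·0.04) = 1 + j15.92 → |·| ≈ 15.951, ∠ ≈ 86.41°
pole (1 + j398·0.02) = 1 + j7.96 → |·| ≈ 8.0226, ∠ ≈ 82.84°
pole (1 + j398·0.01) = 1 + j3.98 → |·| ≈ 4.1037, ∠ ≈ 75.90°
∠H = (0°) − (86.41° + 82.84° + 75.90°) = -245.15° ≡ 114.85° (principal value)

114.9°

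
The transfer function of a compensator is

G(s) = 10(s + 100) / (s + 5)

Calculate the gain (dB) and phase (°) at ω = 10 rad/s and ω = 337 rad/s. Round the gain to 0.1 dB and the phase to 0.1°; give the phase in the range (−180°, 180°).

ω = 10: 39.1 dB, -57.7°; ω = 337: 20.4 dB, -15.7°

At s = jω = j10:
zero (s+100): 100 + j10 → |·| = √(100²+10²) = √10100 ≈ 100.5, ∠ = arctan(10/100) ≈ 5.71°
pole (s+5): 5 + j10 → |·| = √(5²+10²) = √125 ≈ 11.18, ∠ = arctan(10/5) ≈ 63.43°
|G| = 10 · 100.5 / 11.18 ≈ 89.893
Gain = 20 log₁₀(89.893) ≈ 39.07 dB
∠G = 5.71° − 63.43° = -57.72°

At s = jω = j337:
zero (s+100): 100 + j337 → |·| = √(100²+337²) = √123569 ≈ 351.52, ∠ = arctan(337/100) ≈ 73.47°
pole (s+5): 5 + j337 → |·| = √(5²+337²) = √113594 ≈ 337.04, ∠ = arctan(337/5) ≈ 89.15°
|G| = 10 · 351.52 / 337.04 ≈ 10.43
Gain = 20 log₁₀(10.43) ≈ 20.37 dB
∠G = 73.47° − 89.15° = -15.68°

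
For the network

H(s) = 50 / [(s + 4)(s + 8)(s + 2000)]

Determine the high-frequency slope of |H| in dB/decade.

Each pole contributes −20 dB/decade at high frequency; each zero contributes +20 dB/decade.
Net: 0 zero(s) − 3 pole(s) → -60 dB/decade.

-60 dB/decade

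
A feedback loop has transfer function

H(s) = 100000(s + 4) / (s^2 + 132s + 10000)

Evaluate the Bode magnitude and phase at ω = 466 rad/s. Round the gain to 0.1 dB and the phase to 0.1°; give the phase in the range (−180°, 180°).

At s = jω = j466:
zero (s+4): 4 + j466 → |·| = √(4²+466²) = √217172 ≈ 466.02, ∠ = arctan(466/4) ≈ 89.51°
quadratic: (j466)² + 132·j466 + 10000 = -207156 + j61512 → |·| ≈ 2.161e+05, ∠ ≈ 163.46°
|H| = 100000 · 466.02 / 2.161e+05 ≈ 215.65
Gain = 20 log₁₀(215.65) ≈ 46.67 dB
∠H = 89.51° − 163.46° = -73.95°

46.7 dB, -74.0°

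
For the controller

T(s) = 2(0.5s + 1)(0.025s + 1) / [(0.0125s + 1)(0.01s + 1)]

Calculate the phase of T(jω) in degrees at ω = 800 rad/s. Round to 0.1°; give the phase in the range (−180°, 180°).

At ω = 800 rad/s:
zero (1 + j800·0.5) = 1 + j400 → |·| ≈ 400, ∠ ≈ 89.86°
zero (1 + j800·0.025) = 1 + j20 → |·| ≈ 20.025, ∠ ≈ 87.14°
pole (1 + j800·0.0125) = 1 + j10 → |·| ≈ 10.05, ∠ ≈ 84.29°
pole (1 + j800·0.01) = 1 + j8 → |·| ≈ 8.0623, ∠ ≈ 82.87°
∠T = (89.86° + 87.14°) − (84.29° + 82.87°) = 9.84°

9.8°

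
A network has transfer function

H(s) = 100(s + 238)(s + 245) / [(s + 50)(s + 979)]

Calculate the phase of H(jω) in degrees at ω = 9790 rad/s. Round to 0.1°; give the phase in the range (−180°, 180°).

At s = jω = j9790:
zero (s+238): 238 + j9790 → |·| = √(238²+9790²) = √95900744 ≈ 9792.9, ∠ = arctan(9790/238) ≈ 88.61°
zero (s+245): 245 + j9790 → |·| = √(245²+9790²) = √95904125 ≈ 9793.1, ∠ = arctan(9790/245) ≈ 88.57°
pole (s+50): 50 + j9790 → |·| = √(50²+9790²) = √95846600 ≈ 9790.1, ∠ = arctan(9790/50) ≈ 89.71°
pole (s+979): 979 + j9790 → |·| = √(979²+9790²) = √96802541 ≈ 9838.8, ∠ = arctan(9790/979) ≈ 84.29°
∠H = 177.18° − 174.00° = 3.18°

3.2°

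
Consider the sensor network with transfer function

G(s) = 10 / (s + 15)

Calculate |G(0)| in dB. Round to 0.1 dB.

G(0) = 10 / 15 ≈ 0.66667
20 log₁₀(0.66667) ≈ -3.52 dB

-3.5 dB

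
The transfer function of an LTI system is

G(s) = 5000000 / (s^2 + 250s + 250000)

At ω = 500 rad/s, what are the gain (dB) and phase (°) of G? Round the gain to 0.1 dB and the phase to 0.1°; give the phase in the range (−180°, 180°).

32.0 dB, -90.0°

At s = jω = j500:
quadratic: (j500)² + 250·j500 + 250000 = 0 + j125000 → |·| ≈ 1.25e+05, ∠ ≈ 90.00°
|G| = 5000000 / 1.25e+05 ≈ 40
Gain = 20 log₁₀(40) ≈ 32.04 dB
∠G = 0.00° − 90.00° = -90.00°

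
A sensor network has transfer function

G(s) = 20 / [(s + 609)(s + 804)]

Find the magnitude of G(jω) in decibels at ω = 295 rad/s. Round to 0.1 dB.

At s = jω = j295:
pole (s+609): 609 + j295 → |·| = √(609²+295²) = √457906 ≈ 676.69, ∠ = arctan(295/609) ≈ 25.85°
pole (s+804): 804 + j295 → |·| = √(804²+295²) = √733441 ≈ 856.41, ∠ = arctan(295/804) ≈ 20.15°
|G| = 20 / 5.7952e+05 ≈ 3.4511e-05
Gain = 20 log₁₀(3.4511e-05) ≈ -89.24 dB

-89.2 dB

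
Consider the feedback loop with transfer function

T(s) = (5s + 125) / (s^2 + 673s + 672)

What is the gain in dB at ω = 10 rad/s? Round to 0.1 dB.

Substitute s = j10:
Numerator: 5(j10) + 125 = 125 + j50
Denominator: (j10)^2 + 673(j10) + 672 = 572 + j6730
|N| = √(125² + 50²) ≈ 134.63, ∠N ≈ 21.80°
|D| = √(572² + 6730²) ≈ 6754.3, ∠D ≈ 85.14°
|T| = 134.63 / 6754.3 ≈ 0.019932
Gain = 20 log₁₀(0.019932) ≈ -34.01 dB

-34.0 dB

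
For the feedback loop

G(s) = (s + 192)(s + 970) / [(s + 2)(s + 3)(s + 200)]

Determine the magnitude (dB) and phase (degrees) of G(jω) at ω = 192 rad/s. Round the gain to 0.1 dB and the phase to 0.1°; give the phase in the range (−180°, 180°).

-31.6 dB, -166.1°

At s = jω = j192:
zero (s+192): 192 + j192 → |·| = √(192²+192²) = √73728 ≈ 271.53, ∠ = arctan(192/192) ≈ 45.00°
zero (s+970): 970 + j192 → |·| = √(970²+192²) = √977764 ≈ 988.82, ∠ = arctan(192/970) ≈ 11.20°
pole (s+2): 2 + j192 → |·| = √(2²+192²) = √36868 ≈ 192.01, ∠ = arctan(192/2) ≈ 89.40°
pole (s+3): 3 + j192 → |·| = √(3²+192²) = √36873 ≈ 192.02, ∠ = arctan(192/3) ≈ 89.10°
pole (s+200): 200 + j192 → |·| = √(200²+192²) = √76864 ≈ 277.24, ∠ = arctan(192/200) ≈ 43.83°
|G| = 1 · 2.6849e+05 / 1.0222e+07 ≈ 0.026266
Gain = 20 log₁₀(0.026266) ≈ -31.61 dB
∠G = 56.20° − 222.33° = -166.13°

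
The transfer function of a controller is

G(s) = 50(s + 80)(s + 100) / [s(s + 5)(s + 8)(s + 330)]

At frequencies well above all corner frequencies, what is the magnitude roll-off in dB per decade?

-40 dB/decade

Each pole contributes −20 dB/decade at high frequency; each zero contributes +20 dB/decade.
Net: 2 zero(s) − 4 pole(s) → -40 dB/decade.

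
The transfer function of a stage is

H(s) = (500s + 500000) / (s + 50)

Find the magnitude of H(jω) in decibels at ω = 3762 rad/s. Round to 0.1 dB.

54.3 dB

Substitute s = j3762:
Numerator: 500(j3762) + 500000 = 500000 + j1881000
Denominator: (j3762) + 50 = 50 + j3762
|N| = √(500000² + 1881000²) ≈ 1.9463e+06, ∠N ≈ 75.11°
|D| = √(50² + 3762²) ≈ 3762.3, ∠D ≈ 89.24°
|H| = 1.9463e+06 / 3762.3 ≈ 517.32
Gain = 20 log₁₀(517.32) ≈ 54.28 dB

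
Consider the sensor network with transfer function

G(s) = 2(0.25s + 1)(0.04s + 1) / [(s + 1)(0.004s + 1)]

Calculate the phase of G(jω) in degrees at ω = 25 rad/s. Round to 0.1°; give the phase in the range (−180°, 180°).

32.5°

At ω = 25 rad/s:
zero (1 + j25·0.25) = 1 + j6.25 → |·| ≈ 6.3295, ∠ ≈ 80.91°
zero (1 + j25·0.04) = 1 + j1 → |·| ≈ 1.4142, ∠ ≈ 45.00°
pole (1 + j25·1) = 1 + j25 → |·| ≈ 25.02, ∠ ≈ 87.71°
pole (1 + j25·0.004) = 1 + j0.1 → |·| ≈ 1.005, ∠ ≈ 5.71°
∠G = (80.91° + 45.00°) − (87.71° + 5.71°) = 32.49°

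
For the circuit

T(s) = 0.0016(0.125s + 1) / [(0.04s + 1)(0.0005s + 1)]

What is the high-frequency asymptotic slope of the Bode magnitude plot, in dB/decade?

Each pole contributes −20 dB/decade at high frequency; each zero contributes +20 dB/decade.
Net: 1 zero(s) − 2 pole(s) → -20 dB/decade.

-20 dB/decade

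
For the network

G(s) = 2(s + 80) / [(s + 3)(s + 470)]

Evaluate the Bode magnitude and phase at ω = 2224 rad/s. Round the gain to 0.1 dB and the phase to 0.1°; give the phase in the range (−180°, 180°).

-61.1 dB, -80.1°

At s = jω = j2224:
zero (s+80): 80 + j2224 → |·| = √(80²+2224²) = √4952576 ≈ 2225.4, ∠ = arctan(2224/80) ≈ 87.94°
pole (s+3): 3 + j2224 → |·| = √(3²+2224²) = √4946185 ≈ 2224, ∠ = arctan(2224/3) ≈ 89.92°
pole (s+470): 470 + j2224 → |·| = √(470²+2224²) = √5167076 ≈ 2273.1, ∠ = arctan(2224/470) ≈ 78.07°
|G| = 2 · 2225.4 / 5.0554e+06 ≈ 0.00088041
Gain = 20 log₁₀(0.00088041) ≈ -61.11 dB
∠G = 87.94° − 167.99° = -80.05°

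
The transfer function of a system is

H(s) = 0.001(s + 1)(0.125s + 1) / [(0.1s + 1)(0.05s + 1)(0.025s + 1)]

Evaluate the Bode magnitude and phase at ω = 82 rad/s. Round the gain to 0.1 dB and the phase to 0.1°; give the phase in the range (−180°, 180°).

-39.5 dB, -49.6°

At ω = 82 rad/s:
zero (1 + j82·1) = 1 + j82 → |·| ≈ 82.006, ∠ ≈ 89.30°
zero (1 + j82·0.125) = 1 + j10.25 → |·| ≈ 10.299, ∠ ≈ 84.43°
pole (1 + j82·0.1) = 1 + j8.2 → |·| ≈ 8.2608, ∠ ≈ 83.05°
pole (1 + j82·0.05) = 1 + j4.1 → |·| ≈ 4.2202, ∠ ≈ 76.29°
pole (1 + j82·0.025) = 1 + j2.05 → |·| ≈ 2.2809, ∠ ≈ 64.00°
|H| = 0.001 · 82.006 · 10.299 / (8.2608 · 4.2202 · 2.2809) ≈ 0.010621
Gain = 20 log₁₀(0.010621) ≈ -39.48 dB
∠H = (89.30° + 84.43°) − (83.05° + 76.29° + 64.00°) = -49.61°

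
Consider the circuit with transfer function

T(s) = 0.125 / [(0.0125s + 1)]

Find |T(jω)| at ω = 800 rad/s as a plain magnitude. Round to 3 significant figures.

At ω = 800 rad/s:
pole (1 + j800·0.0125) = 1 + j10 → |·| ≈ 10.05, ∠ ≈ 84.29°
|T| = 0.125 · 1 / (10.05) ≈ 0.012438

0.0124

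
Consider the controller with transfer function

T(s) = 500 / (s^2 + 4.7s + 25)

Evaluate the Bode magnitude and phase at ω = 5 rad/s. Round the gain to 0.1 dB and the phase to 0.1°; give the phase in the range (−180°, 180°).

At s = jω = j5:
quadratic: (j5)² + 4.7·j5 + 25 = 0 + j23.5 → |·| ≈ 23.5, ∠ ≈ 90.00°
|T| = 500 / 23.5 ≈ 21.277
Gain = 20 log₁₀(21.277) ≈ 26.56 dB
∠T = 0.00° − 90.00° = -90.00°

26.6 dB, -90.0°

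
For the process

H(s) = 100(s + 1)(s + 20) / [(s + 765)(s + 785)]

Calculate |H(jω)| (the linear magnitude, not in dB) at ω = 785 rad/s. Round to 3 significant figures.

At s = jω = j785:
zero (s+1): 1 + j785 → |·| = √(1²+785²) = √616226 ≈ 785, ∠ = arctan(785/1) ≈ 89.93°
zero (s+20): 20 + j785 → |·| = √(20²+785²) = √616625 ≈ 785.25, ∠ = arctan(785/20) ≈ 88.54°
pole (s+765): 765 + j785 → |·| = √(765²+785²) = √1201450 ≈ 1096.1, ∠ = arctan(785/765) ≈ 45.74°
pole (s+785): 785 + j785 → |·| = √(785²+785²) = √1232450 ≈ 1110.2, ∠ = arctan(785/785) ≈ 45.00°
|H| = 100 · 6.1642e+05 / 1.2169e+06 ≈ 50.655

50.7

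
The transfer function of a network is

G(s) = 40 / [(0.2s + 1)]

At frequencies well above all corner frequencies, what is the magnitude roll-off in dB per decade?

Each pole contributes −20 dB/decade at high frequency; each zero contributes +20 dB/decade.
Net: 0 zero(s) − 1 pole(s) → -20 dB/decade.

-20 dB/decade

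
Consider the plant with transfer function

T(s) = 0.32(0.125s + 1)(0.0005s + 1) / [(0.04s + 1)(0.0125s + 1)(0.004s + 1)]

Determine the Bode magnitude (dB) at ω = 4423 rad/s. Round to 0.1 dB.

-52.1 dB

At ω = 4423 rad/s:
zero (1 + j4423·0.125) = 1 + j552.875 → |·| ≈ 552.88, ∠ ≈ 89.90°
zero (1 + j4423·0.0005) = 1 + j2.2115 → |·| ≈ 2.4271, ∠ ≈ 65.67°
pole (1 + j4423·0.04) = 1 + j176.92 → |·| ≈ 176.92, ∠ ≈ 89.68°
pole (1 + j4423·0.0125) = 1 + j55.2875 → |·| ≈ 55.297, ∠ ≈ 88.96°
pole (1 + j4423·0.004) = 1 + j17.692 → |·| ≈ 17.72, ∠ ≈ 86.76°
|T| = 0.32 · 552.88 · 2.4271 / (176.92 · 55.297 · 17.72) ≈ 0.002477
Gain = 20 log₁₀(0.002477) ≈ -52.12 dB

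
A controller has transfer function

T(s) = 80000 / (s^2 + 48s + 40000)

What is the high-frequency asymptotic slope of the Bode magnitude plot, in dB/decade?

Each pole contributes −20 dB/decade at high frequency; each zero contributes +20 dB/decade.
Net: 0 zero(s) − 2 pole(s) → -40 dB/decade.

-40 dB/decade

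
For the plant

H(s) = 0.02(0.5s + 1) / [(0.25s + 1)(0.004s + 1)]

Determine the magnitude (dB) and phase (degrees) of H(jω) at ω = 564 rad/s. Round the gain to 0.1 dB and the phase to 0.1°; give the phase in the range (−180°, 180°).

-35.8 dB, -65.9°

At ω = 564 rad/s:
zero (1 + j564·0.5) = 1 + j282 → |·| ≈ 282, ∠ ≈ 89.80°
pole (1 + j564·0.25) = 1 + j141 → |·| ≈ 141, ∠ ≈ 89.59°
pole (1 + j564·0.004) = 1 + j2.256 → |·| ≈ 2.4677, ∠ ≈ 66.09°
|H| = 0.02 · 282 / (141 · 2.4677) ≈ 0.016209
Gain = 20 log₁₀(0.016209) ≈ -35.80 dB
∠H = (89.80°) − (89.59° + 66.09°) = -65.88°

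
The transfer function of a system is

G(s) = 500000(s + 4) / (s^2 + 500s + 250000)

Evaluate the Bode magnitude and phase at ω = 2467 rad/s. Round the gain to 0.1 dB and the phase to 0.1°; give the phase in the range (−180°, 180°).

At s = jω = j2467:
zero (s+4): 4 + j2467 → |·| = √(4²+2467²) = √6086105 ≈ 2467, ∠ = arctan(2467/4) ≈ 89.91°
quadratic: (j2467)² + 500·j2467 + 250000 = -5836089 + j1233500 → |·| ≈ 5.965e+06, ∠ ≈ 168.07°
|G| = 500000 · 2467 / 5.965e+06 ≈ 206.79
Gain = 20 log₁₀(206.79) ≈ 46.31 dB
∠G = 89.91° − 168.07° = -78.16°

46.3 dB, -78.2°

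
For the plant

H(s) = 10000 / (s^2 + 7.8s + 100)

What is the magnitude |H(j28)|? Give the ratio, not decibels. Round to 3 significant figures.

13.9

At s = jω = j28:
quadratic: (j28)² + 7.8·j28 + 100 = -684 + j218.4 → |·| ≈ 718.02, ∠ ≈ 162.29°
|H| = 10000 / 718.02 ≈ 13.927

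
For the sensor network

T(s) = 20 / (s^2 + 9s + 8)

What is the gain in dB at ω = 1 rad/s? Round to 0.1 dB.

Substitute s = j1:
Numerator: 20 = 20 + j0
Denominator: (j1)^2 + 9(j1) + 8 = 7 + j9
|N| = √(20² + 0²) ≈ 20, ∠N ≈ 0.00°
|D| = √(7² + 9²) ≈ 11.402, ∠D ≈ 52.13°
|T| = 20 / 11.402 ≈ 1.7541
Gain = 20 log₁₀(1.7541) ≈ 4.88 dB

4.9 dB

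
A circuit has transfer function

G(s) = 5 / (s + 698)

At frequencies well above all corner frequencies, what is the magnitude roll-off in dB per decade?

-20 dB/decade

Each pole contributes −20 dB/decade at high frequency; each zero contributes +20 dB/decade.
Net: 0 zero(s) − 1 pole(s) → -20 dB/decade.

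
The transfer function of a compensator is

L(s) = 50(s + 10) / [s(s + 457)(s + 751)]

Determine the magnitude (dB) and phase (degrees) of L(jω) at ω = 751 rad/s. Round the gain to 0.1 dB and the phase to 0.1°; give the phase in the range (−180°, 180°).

At s = jω = j751:
zero (s+10): 10 + j751 → |·| = √(10²+751²) = √564101 ≈ 751.07, ∠ = arctan(751/10) ≈ 89.24°
pole (s+457): 457 + j751 → |·| = √(457²+751²) = √772850 ≈ 879.12, ∠ = arctan(751/457) ≈ 58.68°
pole (s+751): 751 + j751 → |·| = √(751²+751²) = √1128002 ≈ 1062.1, ∠ = arctan(751/751) ≈ 45.00°
pole at origin: |s| = 751, ∠ = 90.00° (in denominator)
|L| = 50 · 751.07 / 7.0122e+08 ≈ 5.3555e-05
Gain = 20 log₁₀(5.3555e-05) ≈ -85.42 dB
∠L = 89.24° − 193.68° = -104.44°

-85.4 dB, -104.4°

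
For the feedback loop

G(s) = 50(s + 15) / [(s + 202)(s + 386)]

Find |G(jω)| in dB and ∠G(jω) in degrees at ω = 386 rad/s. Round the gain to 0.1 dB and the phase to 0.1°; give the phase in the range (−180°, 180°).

-21.8 dB, -19.6°

At s = jω = j386:
zero (s+15): 15 + j386 → |·| = √(15²+386²) = √149221 ≈ 386.29, ∠ = arctan(386/15) ≈ 87.77°
pole (s+202): 202 + j386 → |·| = √(202²+386²) = √189800 ≈ 435.66, ∠ = arctan(386/202) ≈ 62.38°
pole (s+386): 386 + j386 → |·| = √(386²+386²) = √297992 ≈ 545.89, ∠ = arctan(386/386) ≈ 45.00°
|G| = 50 · 386.29 / 2.3782e+05 ≈ 0.081215
Gain = 20 log₁₀(0.081215) ≈ -21.81 dB
∠G = 87.77° − 107.38° = -19.61°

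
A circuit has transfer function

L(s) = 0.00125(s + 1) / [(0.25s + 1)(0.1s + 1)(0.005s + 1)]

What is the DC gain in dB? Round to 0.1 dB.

L(0) = 0.00125 · 1 / 1 = 0.00125
20 log₁₀(0.00125) ≈ -58.06 dB

-58.1 dB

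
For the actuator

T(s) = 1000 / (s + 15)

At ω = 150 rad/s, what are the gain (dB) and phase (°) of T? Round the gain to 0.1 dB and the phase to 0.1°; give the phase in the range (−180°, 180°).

At s = jω = j150:
pole (s+15): 15 + j150 → |·| = √(15²+150²) = √22725 ≈ 150.75, ∠ = arctan(150/15) ≈ 84.29°
|T| = 1000 / 150.75 ≈ 6.6335
Gain = 20 log₁₀(6.6335) ≈ 16.43 dB
∠T = 0.00° − 84.29° = -84.29°

16.4 dB, -84.3°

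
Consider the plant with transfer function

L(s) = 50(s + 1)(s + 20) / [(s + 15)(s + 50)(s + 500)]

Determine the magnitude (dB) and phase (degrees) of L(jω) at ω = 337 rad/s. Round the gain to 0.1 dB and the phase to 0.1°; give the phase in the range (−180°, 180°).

-21.7 dB, -26.6°

At s = jω = j337:
zero (s+1): 1 + j337 → |·| = √(1²+337²) = √113570 ≈ 337, ∠ = arctan(337/1) ≈ 89.83°
zero (s+20): 20 + j337 → |·| = √(20²+337²) = √113969 ≈ 337.59, ∠ = arctan(337/20) ≈ 86.60°
pole (s+15): 15 + j337 → |·| = √(15²+337²) = √113794 ≈ 337.33, ∠ = arctan(337/15) ≈ 87.45°
pole (s+50): 50 + j337 → |·| = √(50²+337²) = √116069 ≈ 340.69, ∠ = arctan(337/50) ≈ 81.56°
pole (s+500): 500 + j337 → |·| = √(500²+337²) = √363569 ≈ 602.97, ∠ = arctan(337/500) ≈ 33.98°
|L| = 50 · 1.1377e+05 / 6.9296e+07 ≈ 0.08209
Gain = 20 log₁₀(0.08209) ≈ -21.71 dB
∠L = 176.43° − 202.99° = -26.56°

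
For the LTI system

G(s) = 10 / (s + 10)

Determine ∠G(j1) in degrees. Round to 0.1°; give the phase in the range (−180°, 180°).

Substitute s = j1:
Numerator: 10 = 10 + j0
Denominator: (j1) + 10 = 10 + j1
|N| = √(10² + 0²) ≈ 10, ∠N ≈ 0.00°
|D| = √(10² + 1²) ≈ 10.05, ∠D ≈ 5.71°
∠G = 0.00° − 5.71° = -5.71°

-5.7°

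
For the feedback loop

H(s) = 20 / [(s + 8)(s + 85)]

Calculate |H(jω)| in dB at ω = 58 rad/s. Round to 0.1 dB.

At s = jω = j58:
pole (s+8): 8 + j58 → |·| = √(8²+58²) = √3428 ≈ 58.549, ∠ = arctan(58/8) ≈ 82.15°
pole (s+85): 85 + j58 → |·| = √(85²+58²) = √10589 ≈ 102.9, ∠ = arctan(58/85) ≈ 34.31°
|H| = 20 / 6024.7 ≈ 0.0033197
Gain = 20 log₁₀(0.0033197) ≈ -49.58 dB

-49.6 dB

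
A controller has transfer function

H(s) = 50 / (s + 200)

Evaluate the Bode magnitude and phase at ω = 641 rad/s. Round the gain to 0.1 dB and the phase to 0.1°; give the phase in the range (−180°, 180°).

Substitute s = j641:
Numerator: 50 = 50 + j0
Denominator: (j641) + 200 = 200 + j641
|N| = √(50² + 0²) ≈ 50, ∠N ≈ 0.00°
|D| = √(200² + 641²) ≈ 671.48, ∠D ≈ 72.67°
|H| = 50 / 671.48 ≈ 0.074462
Gain = 20 log₁₀(0.074462) ≈ -22.56 dB
∠H = 0.00° − 72.67° = -72.67°

-22.6 dB, -72.7°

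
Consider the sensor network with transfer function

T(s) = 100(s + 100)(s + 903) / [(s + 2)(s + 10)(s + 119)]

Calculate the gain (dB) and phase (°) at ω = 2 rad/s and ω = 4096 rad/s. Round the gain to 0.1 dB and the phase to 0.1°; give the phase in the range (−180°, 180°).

At s = jω = j2:
zero (s+100): 100 + j2 → |·| = √(100²+2²) = √10004 ≈ 100.02, ∠ = arctan(2/100) ≈ 1.15°
zero (s+903): 903 + j2 → |·| = √(903²+2²) = √815413 ≈ 903, ∠ = arctan(2/903) ≈ 0.13°
pole (s+2): 2 + j2 → |·| = √(2²+2²) = √8 ≈ 2.8284, ∠ = arctan(2/2) ≈ 45.00°
pole (s+10): 10 + j2 → |·| = √(10²+2²) = √104 ≈ 10.198, ∠ = arctan(2/10) ≈ 11.31°
pole (s+119): 119 + j2 → |·| = √(119²+2²) = √14165 ≈ 119.02, ∠ = arctan(2/119) ≈ 0.96°
|T| = 100 · 90318 / 3433 ≈ 2630.9
Gain = 20 log₁₀(2630.9) ≈ 68.40 dB
∠T = 1.28° − 57.27° = -55.99°

At s = jω = j4096:
zero (s+100): 100 + j4096 → |·| = √(100²+4096²) = √16787216 ≈ 4097.2, ∠ = arctan(4096/100) ≈ 88.60°
zero (s+903): 903 + j4096 → |·| = √(903²+4096²) = √17592625 ≈ 4194.4, ∠ = arctan(4096/903) ≈ 77.57°
pole (s+2): 2 + j4096 → |·| = √(2²+4096²) = √16777220 ≈ 4096, ∠ = arctan(4096/2) ≈ 89.97°
pole (s+10): 10 + j4096 → |·| = √(10²+4096²) = √16777316 ≈ 4096, ∠ = arctan(4096/10) ≈ 89.86°
pole (s+119): 119 + j4096 → |·| = √(119²+4096²) = √16791377 ≈ 4097.7, ∠ = arctan(4096/119) ≈ 88.34°
|T| = 100 · 1.7185e+07 / 6.8748e+10 ≈ 0.024997
Gain = 20 log₁₀(0.024997) ≈ -32.04 dB
∠T = 166.17° − 268.17° = -102.00°

ω = 2: 68.4 dB, -56.0°; ω = 4096: -32.0 dB, -102.0°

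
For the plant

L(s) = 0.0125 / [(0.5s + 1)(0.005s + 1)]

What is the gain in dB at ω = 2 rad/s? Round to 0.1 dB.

-41.1 dB

At ω = 2 rad/s:
pole (1 + j2·0.5) = 1 + j1 → |·| ≈ 1.4142, ∠ ≈ 45.00°
pole (1 + j2·0.005) = 1 + j0.01 → |·| ≈ 1, ∠ ≈ 0.57°
|L| = 0.0125 · 1 / (1.4142 · 1) ≈ 0.0088389
Gain = 20 log₁₀(0.0088389) ≈ -41.07 dB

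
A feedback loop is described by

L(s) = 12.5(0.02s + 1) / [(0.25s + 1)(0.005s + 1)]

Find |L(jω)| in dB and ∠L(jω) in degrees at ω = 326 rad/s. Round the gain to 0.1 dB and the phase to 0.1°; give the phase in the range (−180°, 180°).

At ω = 326 rad/s:
zero (1 + j326·0.02) = 1 + j6.52 → |·| ≈ 6.5962, ∠ ≈ 81.28°
pole (1 + j326·0.25) = 1 + j81.5 → |·| ≈ 81.506, ∠ ≈ 89.30°
pole (1 + j326·0.005) = 1 + j1.63 → |·| ≈ 1.9123, ∠ ≈ 58.47°
|L| = 12.5 · 6.5962 / (81.506 · 1.9123) ≈ 0.529
Gain = 20 log₁₀(0.529) ≈ -5.53 dB
∠L = (81.28°) − (89.30° + 58.47°) = -66.49°

-5.5 dB, -66.5°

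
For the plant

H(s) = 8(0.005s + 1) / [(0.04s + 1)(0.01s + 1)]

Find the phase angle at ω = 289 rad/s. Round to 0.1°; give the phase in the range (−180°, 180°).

At ω = 289 rad/s:
zero (1 + j289·0.005) = 1 + j1.445 → |·| ≈ 1.7573, ∠ ≈ 55.32°
pole (1 + j289·0.04) = 1 + j11.56 → |·| ≈ 11.603, ∠ ≈ 85.06°
pole (1 + j289·0.01) = 1 + j2.89 → |·| ≈ 3.0581, ∠ ≈ 70.91°
∠H = (55.32°) − (85.06° + 70.91°) = -100.65°

-100.7°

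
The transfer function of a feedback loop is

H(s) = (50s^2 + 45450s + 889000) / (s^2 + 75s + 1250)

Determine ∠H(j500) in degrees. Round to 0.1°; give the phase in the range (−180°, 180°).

Substitute s = j500:
Numerator: 50(j500)^2 + 45450(j500) + 889000 = -11611000 + j22725000
Denominator: (j500)^2 + 75(j500) + 1250 = -248750 + j37500
|N| = √(11611000² + 22725000²) ≈ 2.5519e+07, ∠N ≈ 117.06°
|D| = √(248750² + 37500²) ≈ 2.5156e+05, ∠D ≈ 171.43°
∠H = 117.06° − 171.43° = -54.37°

-54.4°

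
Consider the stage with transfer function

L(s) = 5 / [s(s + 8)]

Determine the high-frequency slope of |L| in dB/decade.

-40 dB/decade

Each pole contributes −20 dB/decade at high frequency; each zero contributes +20 dB/decade.
Net: 0 zero(s) − 2 pole(s) → -40 dB/decade.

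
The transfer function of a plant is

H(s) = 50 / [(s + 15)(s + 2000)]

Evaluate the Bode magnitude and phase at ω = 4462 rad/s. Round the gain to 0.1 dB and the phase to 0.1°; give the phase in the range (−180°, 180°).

At s = jω = j4462:
pole (s+15): 15 + j4462 → |·| = √(15²+4462²) = √19909669 ≈ 4462, ∠ = arctan(4462/15) ≈ 89.81°
pole (s+2000): 2000 + j4462 → |·| = √(2000²+4462²) = √23909444 ≈ 4889.7, ∠ = arctan(4462/2000) ≈ 65.86°
|H| = 50 / 2.1818e+07 ≈ 2.2917e-06
Gain = 20 log₁₀(2.2917e-06) ≈ -112.80 dB
∠H = 0.00° − 155.67° = -155.67°

-112.8 dB, -155.7°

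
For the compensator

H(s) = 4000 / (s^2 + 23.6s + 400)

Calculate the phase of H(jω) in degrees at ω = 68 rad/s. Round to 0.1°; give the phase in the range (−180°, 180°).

At s = jω = j68:
quadratic: (j68)² + 23.6·j68 + 400 = -4224 + j1604.8 → |·| ≈ 4518.6, ∠ ≈ 159.20°
∠H = 0.00° − 159.20° = -159.20°

-159.2°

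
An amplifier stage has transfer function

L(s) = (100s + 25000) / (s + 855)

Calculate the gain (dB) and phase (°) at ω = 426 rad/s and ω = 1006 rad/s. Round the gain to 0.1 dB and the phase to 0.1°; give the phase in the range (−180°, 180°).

ω = 426: 34.3 dB, 33.1°; ω = 1006: 37.9 dB, 26.4°

Substitute s = j426:
Numerator: 100(j426) + 25000 = 25000 + j42600
Denominator: (j426) + 855 = 855 + j426
|N| = √(25000² + 42600²) ≈ 49394, ∠N ≈ 59.59°
|D| = √(855² + 426²) ≈ 955.25, ∠D ≈ 26.48°
|L| = 49394 / 955.25 ≈ 51.708
Gain = 20 log₁₀(51.708) ≈ 34.27 dB
∠L = 59.59° − 26.48° = 33.11°

Substitute s = j1006:
Numerator: 100(j1006) + 25000 = 25000 + j100600
Denominator: (j1006) + 855 = 855 + j1006
|N| = √(25000² + 100600²) ≈ 1.0366e+05, ∠N ≈ 76.04°
|D| = √(855² + 1006²) ≈ 1320.3, ∠D ≈ 49.64°
|L| = 1.0366e+05 / 1320.3 ≈ 78.512
Gain = 20 log₁₀(78.512) ≈ 37.90 dB
∠L = 76.04° − 49.64° = 26.40°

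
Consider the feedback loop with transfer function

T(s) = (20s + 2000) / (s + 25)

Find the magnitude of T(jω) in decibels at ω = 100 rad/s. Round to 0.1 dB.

28.8 dB

Substitute s = j100:
Numerator: 20(j100) + 2000 = 2000 + j2000
Denominator: (j100) + 25 = 25 + j100
|N| = √(2000² + 2000²) ≈ 2828.4, ∠N ≈ 45.00°
|D| = √(25² + 100²) ≈ 103.08, ∠D ≈ 75.96°
|T| = 2828.4 / 103.08 ≈ 27.439
Gain = 20 log₁₀(27.439) ≈ 28.77 dB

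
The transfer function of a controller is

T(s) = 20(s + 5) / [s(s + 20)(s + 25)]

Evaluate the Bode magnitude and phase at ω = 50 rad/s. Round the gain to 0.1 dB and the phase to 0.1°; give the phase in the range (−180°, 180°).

At s = jω = j50:
zero (s+5): 5 + j50 → |·| = √(5²+50²) = √2525 ≈ 50.249, ∠ = arctan(50/5) ≈ 84.29°
pole (s+20): 20 + j50 → |·| = √(20²+50²) = √2900 ≈ 53.852, ∠ = arctan(50/20) ≈ 68.20°
pole (s+25): 25 + j50 → |·| = √(25²+50²) = √3125 ≈ 55.902, ∠ = arctan(50/25) ≈ 63.43°
pole at origin: |s| = 50, ∠ = 90.00° (in denominator)
|T| = 20 · 50.249 / 1.5052e+05 ≈ 0.0066767
Gain = 20 log₁₀(0.0066767) ≈ -43.51 dB
∠T = 84.29° − 221.63° = -137.34°

-43.5 dB, -137.3°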